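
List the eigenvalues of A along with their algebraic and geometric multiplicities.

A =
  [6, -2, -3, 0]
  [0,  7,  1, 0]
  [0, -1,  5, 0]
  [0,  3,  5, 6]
λ = 6: alg = 4, geom = 2

Step 1 — factor the characteristic polynomial to read off the algebraic multiplicities:
  χ_A(x) = (x - 6)^4

Step 2 — compute geometric multiplicities via the rank-nullity identity g(λ) = n − rank(A − λI):
  rank(A − (6)·I) = 2, so dim ker(A − (6)·I) = n − 2 = 2

Summary:
  λ = 6: algebraic multiplicity = 4, geometric multiplicity = 2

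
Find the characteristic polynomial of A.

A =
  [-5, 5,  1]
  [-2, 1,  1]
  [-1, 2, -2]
x^3 + 6*x^2 + 12*x + 8

Expanding det(x·I − A) (e.g. by cofactor expansion or by noting that A is similar to its Jordan form J, which has the same characteristic polynomial as A) gives
  χ_A(x) = x^3 + 6*x^2 + 12*x + 8
which factors as (x + 2)^3. The eigenvalues (with algebraic multiplicities) are λ = -2 with multiplicity 3.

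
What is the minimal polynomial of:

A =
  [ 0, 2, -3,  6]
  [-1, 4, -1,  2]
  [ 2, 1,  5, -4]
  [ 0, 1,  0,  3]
x^3 - 9*x^2 + 27*x - 27

The characteristic polynomial is χ_A(x) = (x - 3)^4, so the eigenvalues are known. The minimal polynomial is
  m_A(x) = Π_λ (x − λ)^{k_λ}
where k_λ is the size of the *largest* Jordan block for λ (equivalently, the smallest k with (A − λI)^k v = 0 for every generalised eigenvector v of λ).

  λ = 3: largest Jordan block has size 3, contributing (x − 3)^3

So m_A(x) = (x - 3)^3 = x^3 - 9*x^2 + 27*x - 27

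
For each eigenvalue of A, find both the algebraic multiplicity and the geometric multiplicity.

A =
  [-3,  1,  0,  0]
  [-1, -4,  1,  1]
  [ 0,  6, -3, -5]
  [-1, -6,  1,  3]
λ = -3: alg = 3, geom = 1; λ = 2: alg = 1, geom = 1

Step 1 — factor the characteristic polynomial to read off the algebraic multiplicities:
  χ_A(x) = (x - 2)*(x + 3)^3

Step 2 — compute geometric multiplicities via the rank-nullity identity g(λ) = n − rank(A − λI):
  rank(A − (-3)·I) = 3, so dim ker(A − (-3)·I) = n − 3 = 1
  rank(A − (2)·I) = 3, so dim ker(A − (2)·I) = n − 3 = 1

Summary:
  λ = -3: algebraic multiplicity = 3, geometric multiplicity = 1
  λ = 2: algebraic multiplicity = 1, geometric multiplicity = 1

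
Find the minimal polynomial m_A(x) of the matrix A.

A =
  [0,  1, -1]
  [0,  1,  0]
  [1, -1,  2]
x^2 - 2*x + 1

The characteristic polynomial is χ_A(x) = (x - 1)^3, so the eigenvalues are known. The minimal polynomial is
  m_A(x) = Π_λ (x − λ)^{k_λ}
where k_λ is the size of the *largest* Jordan block for λ (equivalently, the smallest k with (A − λI)^k v = 0 for every generalised eigenvector v of λ).

  λ = 1: largest Jordan block has size 2, contributing (x − 1)^2

So m_A(x) = (x - 1)^2 = x^2 - 2*x + 1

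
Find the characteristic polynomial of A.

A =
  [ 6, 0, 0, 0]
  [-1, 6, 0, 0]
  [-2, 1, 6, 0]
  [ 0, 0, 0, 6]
x^4 - 24*x^3 + 216*x^2 - 864*x + 1296

Expanding det(x·I − A) (e.g. by cofactor expansion or by noting that A is similar to its Jordan form J, which has the same characteristic polynomial as A) gives
  χ_A(x) = x^4 - 24*x^3 + 216*x^2 - 864*x + 1296
which factors as (x - 6)^4. The eigenvalues (with algebraic multiplicities) are λ = 6 with multiplicity 4.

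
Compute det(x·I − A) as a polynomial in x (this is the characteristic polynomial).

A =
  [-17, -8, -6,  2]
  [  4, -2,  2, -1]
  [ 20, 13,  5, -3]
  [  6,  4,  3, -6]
x^4 + 20*x^3 + 150*x^2 + 500*x + 625

Expanding det(x·I − A) (e.g. by cofactor expansion or by noting that A is similar to its Jordan form J, which has the same characteristic polynomial as A) gives
  χ_A(x) = x^4 + 20*x^3 + 150*x^2 + 500*x + 625
which factors as (x + 5)^4. The eigenvalues (with algebraic multiplicities) are λ = -5 with multiplicity 4.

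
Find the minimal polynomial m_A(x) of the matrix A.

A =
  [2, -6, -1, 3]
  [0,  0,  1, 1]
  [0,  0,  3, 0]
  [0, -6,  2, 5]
x^2 - 5*x + 6

The characteristic polynomial is χ_A(x) = (x - 3)^2*(x - 2)^2, so the eigenvalues are known. The minimal polynomial is
  m_A(x) = Π_λ (x − λ)^{k_λ}
where k_λ is the size of the *largest* Jordan block for λ (equivalently, the smallest k with (A − λI)^k v = 0 for every generalised eigenvector v of λ).

  λ = 2: largest Jordan block has size 1, contributing (x − 2)
  λ = 3: largest Jordan block has size 1, contributing (x − 3)

So m_A(x) = (x - 3)*(x - 2) = x^2 - 5*x + 6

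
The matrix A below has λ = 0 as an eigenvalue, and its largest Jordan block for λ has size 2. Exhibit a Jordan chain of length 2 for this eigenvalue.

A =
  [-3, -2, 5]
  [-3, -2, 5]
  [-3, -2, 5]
A Jordan chain for λ = 0 of length 2:
v_1 = (-3, -3, -3)ᵀ
v_2 = (1, 0, 0)ᵀ

Let N = A − (0)·I. We want v_2 with N^2 v_2 = 0 but N^1 v_2 ≠ 0; then v_{j-1} := N · v_j for j = 2, …, 2.

Pick v_2 = (1, 0, 0)ᵀ.
Then v_1 = N · v_2 = (-3, -3, -3)ᵀ.

Sanity check: (A − (0)·I) v_1 = (0, 0, 0)ᵀ = 0. ✓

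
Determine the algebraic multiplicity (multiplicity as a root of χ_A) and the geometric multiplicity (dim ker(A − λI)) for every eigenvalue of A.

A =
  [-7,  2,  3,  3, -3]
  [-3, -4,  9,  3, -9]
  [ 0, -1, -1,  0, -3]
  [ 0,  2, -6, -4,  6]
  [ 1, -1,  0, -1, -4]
λ = -4: alg = 5, geom = 3

Step 1 — factor the characteristic polynomial to read off the algebraic multiplicities:
  χ_A(x) = (x + 4)^5

Step 2 — compute geometric multiplicities via the rank-nullity identity g(λ) = n − rank(A − λI):
  rank(A − (-4)·I) = 2, so dim ker(A − (-4)·I) = n − 2 = 3

Summary:
  λ = -4: algebraic multiplicity = 5, geometric multiplicity = 3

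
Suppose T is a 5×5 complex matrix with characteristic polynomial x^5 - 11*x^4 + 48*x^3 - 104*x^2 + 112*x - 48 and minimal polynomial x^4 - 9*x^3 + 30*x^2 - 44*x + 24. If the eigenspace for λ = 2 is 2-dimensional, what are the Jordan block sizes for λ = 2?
Block sizes for λ = 2: [3, 1]

Step 1 — from the characteristic polynomial, algebraic multiplicity of λ = 2 is 4. From dim ker(T − (2)·I) = 2, there are exactly 2 Jordan blocks for λ = 2.
Step 2 — from the minimal polynomial, the factor (x − 2)^3 tells us the largest block for λ = 2 has size 3.
Step 3 — with total size 4, 2 blocks, and largest block 3, the block sizes (in nonincreasing order) are [3, 1].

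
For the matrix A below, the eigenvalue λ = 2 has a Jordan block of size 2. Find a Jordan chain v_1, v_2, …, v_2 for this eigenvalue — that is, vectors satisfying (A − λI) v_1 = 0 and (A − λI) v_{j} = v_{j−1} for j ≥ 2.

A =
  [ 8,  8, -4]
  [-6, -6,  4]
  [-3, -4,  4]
A Jordan chain for λ = 2 of length 2:
v_1 = (6, -6, -3)ᵀ
v_2 = (1, 0, 0)ᵀ

Let N = A − (2)·I. We want v_2 with N^2 v_2 = 0 but N^1 v_2 ≠ 0; then v_{j-1} := N · v_j for j = 2, …, 2.

Pick v_2 = (1, 0, 0)ᵀ.
Then v_1 = N · v_2 = (6, -6, -3)ᵀ.

Sanity check: (A − (2)·I) v_1 = (0, 0, 0)ᵀ = 0. ✓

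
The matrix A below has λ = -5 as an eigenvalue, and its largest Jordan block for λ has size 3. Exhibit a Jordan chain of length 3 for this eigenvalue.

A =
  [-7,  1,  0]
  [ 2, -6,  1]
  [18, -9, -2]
A Jordan chain for λ = -5 of length 3:
v_1 = (6, 12, 0)ᵀ
v_2 = (-2, 2, 18)ᵀ
v_3 = (1, 0, 0)ᵀ

Let N = A − (-5)·I. We want v_3 with N^3 v_3 = 0 but N^2 v_3 ≠ 0; then v_{j-1} := N · v_j for j = 3, …, 2.

Pick v_3 = (1, 0, 0)ᵀ.
Then v_2 = N · v_3 = (-2, 2, 18)ᵀ.
Then v_1 = N · v_2 = (6, 12, 0)ᵀ.

Sanity check: (A − (-5)·I) v_1 = (0, 0, 0)ᵀ = 0. ✓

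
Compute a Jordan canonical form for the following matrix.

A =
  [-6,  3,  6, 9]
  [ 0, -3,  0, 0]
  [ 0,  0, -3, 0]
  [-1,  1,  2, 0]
J_2(-3) ⊕ J_1(-3) ⊕ J_1(-3)

The characteristic polynomial is
  det(x·I − A) = x^4 + 12*x^3 + 54*x^2 + 108*x + 81 = (x + 3)^4

Eigenvalues and multiplicities (the geometric multiplicity of λ is n − rank(A − λI), which equals the number of Jordan blocks for λ):
  λ = -3: algebraic multiplicity = 4, geometric multiplicity = 3

Determining the block sizes for each eigenvalue:
  λ = -3: 3 blocks summing to 4 forces exactly one block of size 2 and the rest size 1 → block sizes [2, 1, 1]

Assembling the blocks gives a Jordan form
J =
  [-3,  1,  0,  0]
  [ 0, -3,  0,  0]
  [ 0,  0, -3,  0]
  [ 0,  0,  0, -3]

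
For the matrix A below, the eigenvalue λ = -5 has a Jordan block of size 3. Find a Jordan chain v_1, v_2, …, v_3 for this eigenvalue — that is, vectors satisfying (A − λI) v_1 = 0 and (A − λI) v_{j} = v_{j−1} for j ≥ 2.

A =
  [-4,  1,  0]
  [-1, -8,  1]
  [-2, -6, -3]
A Jordan chain for λ = -5 of length 3:
v_1 = (-2, 2, 4)ᵀ
v_2 = (1, -3, -6)ᵀ
v_3 = (0, 1, 0)ᵀ

Let N = A − (-5)·I. We want v_3 with N^3 v_3 = 0 but N^2 v_3 ≠ 0; then v_{j-1} := N · v_j for j = 3, …, 2.

Pick v_3 = (0, 1, 0)ᵀ.
Then v_2 = N · v_3 = (1, -3, -6)ᵀ.
Then v_1 = N · v_2 = (-2, 2, 4)ᵀ.

Sanity check: (A − (-5)·I) v_1 = (0, 0, 0)ᵀ = 0. ✓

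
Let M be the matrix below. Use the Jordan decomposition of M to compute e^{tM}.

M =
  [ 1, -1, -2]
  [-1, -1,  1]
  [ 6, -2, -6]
e^{tM} =
  [-t^2*exp(-2*t) + 3*t*exp(-2*t) + exp(-2*t), -t*exp(-2*t), t^2*exp(-2*t)/2 - 2*t*exp(-2*t)]
  [t^2*exp(-2*t) - t*exp(-2*t), t*exp(-2*t) + exp(-2*t), -t^2*exp(-2*t)/2 + t*exp(-2*t)]
  [-2*t^2*exp(-2*t) + 6*t*exp(-2*t), -2*t*exp(-2*t), t^2*exp(-2*t) - 4*t*exp(-2*t) + exp(-2*t)]

Strategy: write M = P · J · P⁻¹ where J is a Jordan canonical form, so e^{tM} = P · e^{tJ} · P⁻¹, and e^{tJ} can be computed block-by-block.

M has Jordan form
J =
  [-2,  1,  0]
  [ 0, -2,  1]
  [ 0,  0, -2]
(up to reordering of blocks).

Per-block formulas:
  For a 3×3 Jordan block J_3(-2): exp(t · J_3(-2)) = e^(-2t)·(I + t·N + (t^2/2)·N^2), where N is the 3×3 nilpotent shift.

After assembling e^{tJ} and conjugating by P, we get:

e^{tM} =
  [-t^2*exp(-2*t) + 3*t*exp(-2*t) + exp(-2*t), -t*exp(-2*t), t^2*exp(-2*t)/2 - 2*t*exp(-2*t)]
  [t^2*exp(-2*t) - t*exp(-2*t), t*exp(-2*t) + exp(-2*t), -t^2*exp(-2*t)/2 + t*exp(-2*t)]
  [-2*t^2*exp(-2*t) + 6*t*exp(-2*t), -2*t*exp(-2*t), t^2*exp(-2*t) - 4*t*exp(-2*t) + exp(-2*t)]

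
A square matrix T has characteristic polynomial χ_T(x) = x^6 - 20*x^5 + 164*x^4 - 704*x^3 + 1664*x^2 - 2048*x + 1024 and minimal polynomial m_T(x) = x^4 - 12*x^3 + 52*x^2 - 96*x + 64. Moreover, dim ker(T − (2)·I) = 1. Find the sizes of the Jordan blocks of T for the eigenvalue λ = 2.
Block sizes for λ = 2: [2]

Step 1 — from the characteristic polynomial, algebraic multiplicity of λ = 2 is 2. From dim ker(T − (2)·I) = 1, there are exactly 1 Jordan blocks for λ = 2.
Step 2 — from the minimal polynomial, the factor (x − 2)^2 tells us the largest block for λ = 2 has size 2.
Step 3 — with total size 2, 1 blocks, and largest block 2, the block sizes (in nonincreasing order) are [2].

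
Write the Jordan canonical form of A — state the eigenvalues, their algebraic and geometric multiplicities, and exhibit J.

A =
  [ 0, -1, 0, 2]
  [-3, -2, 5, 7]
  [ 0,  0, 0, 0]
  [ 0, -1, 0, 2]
J_3(0) ⊕ J_1(0)

The characteristic polynomial is
  det(x·I − A) = x^4

Eigenvalues and multiplicities (the geometric multiplicity of λ is n − rank(A − λI), which equals the number of Jordan blocks for λ):
  λ = 0: algebraic multiplicity = 4, geometric multiplicity = 2

Determining the block sizes for each eigenvalue:
  λ = 0: with am = 4 and gm = 2, the partition is not yet determined (e.g. several partitions of 4 into 2 parts exist). Let N = A − (0)·I. Computing rank(N^1) = 2, rank(N^2) = 1, rank(N^3) = 0; the number of blocks of size ≥ j is rank(N^{j−1}) − rank(N^j), giving [2, 1, 1]. So we have 1 block(s) of size 3, 1 block(s) of size 1 → block sizes [3, 1]

Assembling the blocks gives a Jordan form
J =
  [0, 1, 0, 0]
  [0, 0, 1, 0]
  [0, 0, 0, 0]
  [0, 0, 0, 0]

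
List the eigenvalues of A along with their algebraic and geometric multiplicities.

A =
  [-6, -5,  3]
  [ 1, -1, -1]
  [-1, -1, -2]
λ = -3: alg = 3, geom = 1

Step 1 — factor the characteristic polynomial to read off the algebraic multiplicities:
  χ_A(x) = (x + 3)^3

Step 2 — compute geometric multiplicities via the rank-nullity identity g(λ) = n − rank(A − λI):
  rank(A − (-3)·I) = 2, so dim ker(A − (-3)·I) = n − 2 = 1

Summary:
  λ = -3: algebraic multiplicity = 3, geometric multiplicity = 1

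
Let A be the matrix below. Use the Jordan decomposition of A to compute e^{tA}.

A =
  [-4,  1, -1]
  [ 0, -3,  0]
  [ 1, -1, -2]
e^{tA} =
  [-t*exp(-3*t) + exp(-3*t), t*exp(-3*t), -t*exp(-3*t)]
  [0, exp(-3*t), 0]
  [t*exp(-3*t), -t*exp(-3*t), t*exp(-3*t) + exp(-3*t)]

Strategy: write A = P · J · P⁻¹ where J is a Jordan canonical form, so e^{tA} = P · e^{tJ} · P⁻¹, and e^{tJ} can be computed block-by-block.

A has Jordan form
J =
  [-3,  1,  0]
  [ 0, -3,  0]
  [ 0,  0, -3]
(up to reordering of blocks).

Per-block formulas:
  For a 1×1 block at λ = -3: exp(t · [-3]) = [e^(-3t)].
  For a 2×2 Jordan block J_2(-3): exp(t · J_2(-3)) = e^(-3t)·(I + t·N), where N is the 2×2 nilpotent shift.

After assembling e^{tJ} and conjugating by P, we get:

e^{tA} =
  [-t*exp(-3*t) + exp(-3*t), t*exp(-3*t), -t*exp(-3*t)]
  [0, exp(-3*t), 0]
  [t*exp(-3*t), -t*exp(-3*t), t*exp(-3*t) + exp(-3*t)]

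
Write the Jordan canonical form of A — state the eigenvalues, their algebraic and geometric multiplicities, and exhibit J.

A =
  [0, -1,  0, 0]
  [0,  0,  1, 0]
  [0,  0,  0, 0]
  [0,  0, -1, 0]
J_3(0) ⊕ J_1(0)

The characteristic polynomial is
  det(x·I − A) = x^4

Eigenvalues and multiplicities (the geometric multiplicity of λ is n − rank(A − λI), which equals the number of Jordan blocks for λ):
  λ = 0: algebraic multiplicity = 4, geometric multiplicity = 2

Determining the block sizes for each eigenvalue:
  λ = 0: with am = 4 and gm = 2, the partition is not yet determined (e.g. several partitions of 4 into 2 parts exist). Let N = A − (0)·I. Computing rank(N^1) = 2, rank(N^2) = 1, rank(N^3) = 0; the number of blocks of size ≥ j is rank(N^{j−1}) − rank(N^j), giving [2, 1, 1]. So we have 1 block(s) of size 3, 1 block(s) of size 1 → block sizes [3, 1]

Assembling the blocks gives a Jordan form
J =
  [0, 1, 0, 0]
  [0, 0, 1, 0]
  [0, 0, 0, 0]
  [0, 0, 0, 0]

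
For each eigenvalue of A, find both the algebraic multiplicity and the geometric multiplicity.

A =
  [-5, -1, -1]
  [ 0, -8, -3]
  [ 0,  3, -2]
λ = -5: alg = 3, geom = 2

Step 1 — factor the characteristic polynomial to read off the algebraic multiplicities:
  χ_A(x) = (x + 5)^3

Step 2 — compute geometric multiplicities via the rank-nullity identity g(λ) = n − rank(A − λI):
  rank(A − (-5)·I) = 1, so dim ker(A − (-5)·I) = n − 1 = 2

Summary:
  λ = -5: algebraic multiplicity = 3, geometric multiplicity = 2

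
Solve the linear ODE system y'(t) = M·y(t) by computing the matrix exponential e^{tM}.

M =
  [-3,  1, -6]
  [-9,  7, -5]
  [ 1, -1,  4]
e^{tM} =
  [-t*exp(5*t) + exp(-2*t), t*exp(5*t), t*exp(5*t) - exp(5*t) + exp(-2*t)]
  [-2*t*exp(5*t) - exp(5*t) + exp(-2*t), 2*t*exp(5*t) + exp(5*t), 2*t*exp(5*t) - exp(5*t) + exp(-2*t)]
  [t*exp(5*t), -t*exp(5*t), -t*exp(5*t) + exp(5*t)]

Strategy: write M = P · J · P⁻¹ where J is a Jordan canonical form, so e^{tM} = P · e^{tJ} · P⁻¹, and e^{tJ} can be computed block-by-block.

M has Jordan form
J =
  [-2, 0, 0]
  [ 0, 5, 1]
  [ 0, 0, 5]
(up to reordering of blocks).

Per-block formulas:
  For a 1×1 block at λ = -2: exp(t · [-2]) = [e^(-2t)].
  For a 2×2 Jordan block J_2(5): exp(t · J_2(5)) = e^(5t)·(I + t·N), where N is the 2×2 nilpotent shift.

After assembling e^{tJ} and conjugating by P, we get:

e^{tM} =
  [-t*exp(5*t) + exp(-2*t), t*exp(5*t), t*exp(5*t) - exp(5*t) + exp(-2*t)]
  [-2*t*exp(5*t) - exp(5*t) + exp(-2*t), 2*t*exp(5*t) + exp(5*t), 2*t*exp(5*t) - exp(5*t) + exp(-2*t)]
  [t*exp(5*t), -t*exp(5*t), -t*exp(5*t) + exp(5*t)]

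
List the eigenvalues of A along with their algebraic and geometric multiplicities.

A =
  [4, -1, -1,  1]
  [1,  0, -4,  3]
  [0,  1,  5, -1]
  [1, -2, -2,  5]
λ = 3: alg = 2, geom = 1; λ = 4: alg = 2, geom = 2

Step 1 — factor the characteristic polynomial to read off the algebraic multiplicities:
  χ_A(x) = (x - 4)^2*(x - 3)^2

Step 2 — compute geometric multiplicities via the rank-nullity identity g(λ) = n − rank(A − λI):
  rank(A − (3)·I) = 3, so dim ker(A − (3)·I) = n − 3 = 1
  rank(A − (4)·I) = 2, so dim ker(A − (4)·I) = n − 2 = 2

Summary:
  λ = 3: algebraic multiplicity = 2, geometric multiplicity = 1
  λ = 4: algebraic multiplicity = 2, geometric multiplicity = 2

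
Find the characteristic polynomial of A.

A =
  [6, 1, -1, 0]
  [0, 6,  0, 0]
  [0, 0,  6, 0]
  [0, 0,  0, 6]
x^4 - 24*x^3 + 216*x^2 - 864*x + 1296

Expanding det(x·I − A) (e.g. by cofactor expansion or by noting that A is similar to its Jordan form J, which has the same characteristic polynomial as A) gives
  χ_A(x) = x^4 - 24*x^3 + 216*x^2 - 864*x + 1296
which factors as (x - 6)^4. The eigenvalues (with algebraic multiplicities) are λ = 6 with multiplicity 4.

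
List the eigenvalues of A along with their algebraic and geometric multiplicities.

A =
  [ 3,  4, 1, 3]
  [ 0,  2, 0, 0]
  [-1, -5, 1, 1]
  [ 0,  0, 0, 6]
λ = 2: alg = 3, geom = 1; λ = 6: alg = 1, geom = 1

Step 1 — factor the characteristic polynomial to read off the algebraic multiplicities:
  χ_A(x) = (x - 6)*(x - 2)^3

Step 2 — compute geometric multiplicities via the rank-nullity identity g(λ) = n − rank(A − λI):
  rank(A − (2)·I) = 3, so dim ker(A − (2)·I) = n − 3 = 1
  rank(A − (6)·I) = 3, so dim ker(A − (6)·I) = n − 3 = 1

Summary:
  λ = 2: algebraic multiplicity = 3, geometric multiplicity = 1
  λ = 6: algebraic multiplicity = 1, geometric multiplicity = 1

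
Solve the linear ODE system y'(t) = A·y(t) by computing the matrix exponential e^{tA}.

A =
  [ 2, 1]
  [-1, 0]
e^{tA} =
  [t*exp(t) + exp(t), t*exp(t)]
  [-t*exp(t), -t*exp(t) + exp(t)]

Strategy: write A = P · J · P⁻¹ where J is a Jordan canonical form, so e^{tA} = P · e^{tJ} · P⁻¹, and e^{tJ} can be computed block-by-block.

A has Jordan form
J =
  [1, 1]
  [0, 1]
(up to reordering of blocks).

Per-block formulas:
  For a 2×2 Jordan block J_2(1): exp(t · J_2(1)) = e^(1t)·(I + t·N), where N is the 2×2 nilpotent shift.

After assembling e^{tJ} and conjugating by P, we get:

e^{tA} =
  [t*exp(t) + exp(t), t*exp(t)]
  [-t*exp(t), -t*exp(t) + exp(t)]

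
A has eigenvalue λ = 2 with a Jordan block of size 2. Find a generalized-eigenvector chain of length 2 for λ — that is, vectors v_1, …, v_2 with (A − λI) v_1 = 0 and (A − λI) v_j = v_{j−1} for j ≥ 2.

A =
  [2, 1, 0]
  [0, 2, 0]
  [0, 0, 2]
A Jordan chain for λ = 2 of length 2:
v_1 = (1, 0, 0)ᵀ
v_2 = (0, 1, 0)ᵀ

Let N = A − (2)·I. We want v_2 with N^2 v_2 = 0 but N^1 v_2 ≠ 0; then v_{j-1} := N · v_j for j = 2, …, 2.

Pick v_2 = (0, 1, 0)ᵀ.
Then v_1 = N · v_2 = (1, 0, 0)ᵀ.

Sanity check: (A − (2)·I) v_1 = (0, 0, 0)ᵀ = 0. ✓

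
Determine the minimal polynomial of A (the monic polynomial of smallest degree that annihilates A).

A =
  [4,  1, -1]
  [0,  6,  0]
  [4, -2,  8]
x^2 - 12*x + 36

The characteristic polynomial is χ_A(x) = (x - 6)^3, so the eigenvalues are known. The minimal polynomial is
  m_A(x) = Π_λ (x − λ)^{k_λ}
where k_λ is the size of the *largest* Jordan block for λ (equivalently, the smallest k with (A − λI)^k v = 0 for every generalised eigenvector v of λ).

  λ = 6: largest Jordan block has size 2, contributing (x − 6)^2

So m_A(x) = (x - 6)^2 = x^2 - 12*x + 36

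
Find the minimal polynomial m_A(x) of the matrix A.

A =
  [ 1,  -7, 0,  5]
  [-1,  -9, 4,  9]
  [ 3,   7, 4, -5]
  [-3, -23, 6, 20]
x^3 - 12*x^2 + 48*x - 64

The characteristic polynomial is χ_A(x) = (x - 4)^4, so the eigenvalues are known. The minimal polynomial is
  m_A(x) = Π_λ (x − λ)^{k_λ}
where k_λ is the size of the *largest* Jordan block for λ (equivalently, the smallest k with (A − λI)^k v = 0 for every generalised eigenvector v of λ).

  λ = 4: largest Jordan block has size 3, contributing (x − 4)^3

So m_A(x) = (x - 4)^3 = x^3 - 12*x^2 + 48*x - 64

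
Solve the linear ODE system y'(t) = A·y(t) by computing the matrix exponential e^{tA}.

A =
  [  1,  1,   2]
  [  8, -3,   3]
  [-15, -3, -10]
e^{tA} =
  [3*t^2*exp(-4*t)/2 + 5*t*exp(-4*t) + exp(-4*t), t*exp(-4*t), t^2*exp(-4*t)/2 + 2*t*exp(-4*t)]
  [3*t^2*exp(-4*t)/2 + 8*t*exp(-4*t), t*exp(-4*t) + exp(-4*t), t^2*exp(-4*t)/2 + 3*t*exp(-4*t)]
  [-9*t^2*exp(-4*t)/2 - 15*t*exp(-4*t), -3*t*exp(-4*t), -3*t^2*exp(-4*t)/2 - 6*t*exp(-4*t) + exp(-4*t)]

Strategy: write A = P · J · P⁻¹ where J is a Jordan canonical form, so e^{tA} = P · e^{tJ} · P⁻¹, and e^{tJ} can be computed block-by-block.

A has Jordan form
J =
  [-4,  1,  0]
  [ 0, -4,  1]
  [ 0,  0, -4]
(up to reordering of blocks).

Per-block formulas:
  For a 3×3 Jordan block J_3(-4): exp(t · J_3(-4)) = e^(-4t)·(I + t·N + (t^2/2)·N^2), where N is the 3×3 nilpotent shift.

After assembling e^{tJ} and conjugating by P, we get:

e^{tA} =
  [3*t^2*exp(-4*t)/2 + 5*t*exp(-4*t) + exp(-4*t), t*exp(-4*t), t^2*exp(-4*t)/2 + 2*t*exp(-4*t)]
  [3*t^2*exp(-4*t)/2 + 8*t*exp(-4*t), t*exp(-4*t) + exp(-4*t), t^2*exp(-4*t)/2 + 3*t*exp(-4*t)]
  [-9*t^2*exp(-4*t)/2 - 15*t*exp(-4*t), -3*t*exp(-4*t), -3*t^2*exp(-4*t)/2 - 6*t*exp(-4*t) + exp(-4*t)]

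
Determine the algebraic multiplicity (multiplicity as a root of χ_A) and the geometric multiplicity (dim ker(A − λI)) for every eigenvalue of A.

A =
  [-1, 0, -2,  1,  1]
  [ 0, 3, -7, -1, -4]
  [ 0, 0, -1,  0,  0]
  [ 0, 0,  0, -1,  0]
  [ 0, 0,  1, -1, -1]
λ = -1: alg = 4, geom = 2; λ = 3: alg = 1, geom = 1

Step 1 — factor the characteristic polynomial to read off the algebraic multiplicities:
  χ_A(x) = (x - 3)*(x + 1)^4

Step 2 — compute geometric multiplicities via the rank-nullity identity g(λ) = n − rank(A − λI):
  rank(A − (-1)·I) = 3, so dim ker(A − (-1)·I) = n − 3 = 2
  rank(A − (3)·I) = 4, so dim ker(A − (3)·I) = n − 4 = 1

Summary:
  λ = -1: algebraic multiplicity = 4, geometric multiplicity = 2
  λ = 3: algebraic multiplicity = 1, geometric multiplicity = 1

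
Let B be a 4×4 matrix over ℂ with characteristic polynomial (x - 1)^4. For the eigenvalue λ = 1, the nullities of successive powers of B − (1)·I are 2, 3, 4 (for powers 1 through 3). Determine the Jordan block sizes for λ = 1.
Block sizes for λ = 1: [3, 1]

From the dimensions of kernels of powers, the number of Jordan blocks of size at least j is d_j − d_{j−1} where d_j = dim ker(N^j) (with d_0 = 0). Computing the differences gives [2, 1, 1].
The number of blocks of size exactly k is (#blocks of size ≥ k) − (#blocks of size ≥ k + 1), so the partition is: 1 block(s) of size 1, 1 block(s) of size 3.
In nonincreasing order the block sizes are [3, 1].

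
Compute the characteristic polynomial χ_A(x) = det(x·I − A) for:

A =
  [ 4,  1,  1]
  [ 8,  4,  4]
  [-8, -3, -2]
x^3 - 6*x^2 + 12*x - 8

Expanding det(x·I − A) (e.g. by cofactor expansion or by noting that A is similar to its Jordan form J, which has the same characteristic polynomial as A) gives
  χ_A(x) = x^3 - 6*x^2 + 12*x - 8
which factors as (x - 2)^3. The eigenvalues (with algebraic multiplicities) are λ = 2 with multiplicity 3.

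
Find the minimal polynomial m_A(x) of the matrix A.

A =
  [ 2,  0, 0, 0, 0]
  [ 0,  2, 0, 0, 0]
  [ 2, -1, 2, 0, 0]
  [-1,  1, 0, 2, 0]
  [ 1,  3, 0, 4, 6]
x^3 - 10*x^2 + 28*x - 24

The characteristic polynomial is χ_A(x) = (x - 6)*(x - 2)^4, so the eigenvalues are known. The minimal polynomial is
  m_A(x) = Π_λ (x − λ)^{k_λ}
where k_λ is the size of the *largest* Jordan block for λ (equivalently, the smallest k with (A − λI)^k v = 0 for every generalised eigenvector v of λ).

  λ = 2: largest Jordan block has size 2, contributing (x − 2)^2
  λ = 6: largest Jordan block has size 1, contributing (x − 6)

So m_A(x) = (x - 6)*(x - 2)^2 = x^3 - 10*x^2 + 28*x - 24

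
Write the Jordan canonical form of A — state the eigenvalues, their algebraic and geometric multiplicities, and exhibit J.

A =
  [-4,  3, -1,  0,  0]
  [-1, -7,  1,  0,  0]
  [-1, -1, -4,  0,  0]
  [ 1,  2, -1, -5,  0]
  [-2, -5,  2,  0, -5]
J_3(-5) ⊕ J_1(-5) ⊕ J_1(-5)

The characteristic polynomial is
  det(x·I − A) = x^5 + 25*x^4 + 250*x^3 + 1250*x^2 + 3125*x + 3125 = (x + 5)^5

Eigenvalues and multiplicities (the geometric multiplicity of λ is n − rank(A − λI), which equals the number of Jordan blocks for λ):
  λ = -5: algebraic multiplicity = 5, geometric multiplicity = 3

Determining the block sizes for each eigenvalue:
  λ = -5: with am = 5 and gm = 3, the partition is not yet determined (e.g. several partitions of 5 into 3 parts exist). Let N = A − (-5)·I. Computing rank(N^1) = 2, rank(N^2) = 1, rank(N^3) = 0; the number of blocks of size ≥ j is rank(N^{j−1}) − rank(N^j), giving [3, 1, 1]. So we have 1 block(s) of size 3, 2 block(s) of size 1 → block sizes [3, 1, 1]

Assembling the blocks gives a Jordan form
J =
  [-5,  1,  0,  0,  0]
  [ 0, -5,  1,  0,  0]
  [ 0,  0, -5,  0,  0]
  [ 0,  0,  0, -5,  0]
  [ 0,  0,  0,  0, -5]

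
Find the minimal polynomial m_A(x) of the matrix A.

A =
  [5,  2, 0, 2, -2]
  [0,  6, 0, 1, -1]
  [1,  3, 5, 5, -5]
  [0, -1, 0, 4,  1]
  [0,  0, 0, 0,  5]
x^2 - 10*x + 25

The characteristic polynomial is χ_A(x) = (x - 5)^5, so the eigenvalues are known. The minimal polynomial is
  m_A(x) = Π_λ (x − λ)^{k_λ}
where k_λ is the size of the *largest* Jordan block for λ (equivalently, the smallest k with (A − λI)^k v = 0 for every generalised eigenvector v of λ).

  λ = 5: largest Jordan block has size 2, contributing (x − 5)^2

So m_A(x) = (x - 5)^2 = x^2 - 10*x + 25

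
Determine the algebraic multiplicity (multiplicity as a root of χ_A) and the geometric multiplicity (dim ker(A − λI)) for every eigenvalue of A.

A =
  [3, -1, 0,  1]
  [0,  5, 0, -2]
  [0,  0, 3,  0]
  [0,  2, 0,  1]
λ = 3: alg = 4, geom = 3

Step 1 — factor the characteristic polynomial to read off the algebraic multiplicities:
  χ_A(x) = (x - 3)^4

Step 2 — compute geometric multiplicities via the rank-nullity identity g(λ) = n − rank(A − λI):
  rank(A − (3)·I) = 1, so dim ker(A − (3)·I) = n − 1 = 3

Summary:
  λ = 3: algebraic multiplicity = 4, geometric multiplicity = 3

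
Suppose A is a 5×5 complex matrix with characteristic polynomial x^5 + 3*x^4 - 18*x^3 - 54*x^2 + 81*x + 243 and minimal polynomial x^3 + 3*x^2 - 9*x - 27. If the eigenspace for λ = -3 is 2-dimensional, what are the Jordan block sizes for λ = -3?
Block sizes for λ = -3: [2, 1]

Step 1 — from the characteristic polynomial, algebraic multiplicity of λ = -3 is 3. From dim ker(A − (-3)·I) = 2, there are exactly 2 Jordan blocks for λ = -3.
Step 2 — from the minimal polynomial, the factor (x + 3)^2 tells us the largest block for λ = -3 has size 2.
Step 3 — with total size 3, 2 blocks, and largest block 2, the block sizes (in nonincreasing order) are [2, 1].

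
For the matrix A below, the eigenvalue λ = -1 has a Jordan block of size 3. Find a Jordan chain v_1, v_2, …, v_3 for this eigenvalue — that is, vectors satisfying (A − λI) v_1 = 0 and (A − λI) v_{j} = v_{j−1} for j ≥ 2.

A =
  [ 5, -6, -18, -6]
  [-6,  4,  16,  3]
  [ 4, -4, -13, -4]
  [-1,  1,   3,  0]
A Jordan chain for λ = -1 of length 3:
v_1 = (6, -5, 4, -1)ᵀ
v_2 = (6, -6, 4, -1)ᵀ
v_3 = (1, 0, 0, 0)ᵀ

Let N = A − (-1)·I. We want v_3 with N^3 v_3 = 0 but N^2 v_3 ≠ 0; then v_{j-1} := N · v_j for j = 3, …, 2.

Pick v_3 = (1, 0, 0, 0)ᵀ.
Then v_2 = N · v_3 = (6, -6, 4, -1)ᵀ.
Then v_1 = N · v_2 = (6, -5, 4, -1)ᵀ.

Sanity check: (A − (-1)·I) v_1 = (0, 0, 0, 0)ᵀ = 0. ✓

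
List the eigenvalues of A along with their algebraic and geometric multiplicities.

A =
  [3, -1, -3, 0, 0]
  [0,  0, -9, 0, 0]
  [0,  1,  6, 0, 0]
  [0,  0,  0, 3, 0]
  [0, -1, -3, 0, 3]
λ = 3: alg = 5, geom = 4

Step 1 — factor the characteristic polynomial to read off the algebraic multiplicities:
  χ_A(x) = (x - 3)^5

Step 2 — compute geometric multiplicities via the rank-nullity identity g(λ) = n − rank(A − λI):
  rank(A − (3)·I) = 1, so dim ker(A − (3)·I) = n − 1 = 4

Summary:
  λ = 3: algebraic multiplicity = 5, geometric multiplicity = 4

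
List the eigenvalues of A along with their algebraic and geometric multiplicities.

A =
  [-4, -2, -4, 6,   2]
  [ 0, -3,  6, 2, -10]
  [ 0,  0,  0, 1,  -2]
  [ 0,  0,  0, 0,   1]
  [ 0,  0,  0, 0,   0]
λ = -4: alg = 1, geom = 1; λ = -3: alg = 1, geom = 1; λ = 0: alg = 3, geom = 1

Step 1 — factor the characteristic polynomial to read off the algebraic multiplicities:
  χ_A(x) = x^3*(x + 3)*(x + 4)

Step 2 — compute geometric multiplicities via the rank-nullity identity g(λ) = n − rank(A − λI):
  rank(A − (-4)·I) = 4, so dim ker(A − (-4)·I) = n − 4 = 1
  rank(A − (-3)·I) = 4, so dim ker(A − (-3)·I) = n − 4 = 1
  rank(A − (0)·I) = 4, so dim ker(A − (0)·I) = n − 4 = 1

Summary:
  λ = -4: algebraic multiplicity = 1, geometric multiplicity = 1
  λ = -3: algebraic multiplicity = 1, geometric multiplicity = 1
  λ = 0: algebraic multiplicity = 3, geometric multiplicity = 1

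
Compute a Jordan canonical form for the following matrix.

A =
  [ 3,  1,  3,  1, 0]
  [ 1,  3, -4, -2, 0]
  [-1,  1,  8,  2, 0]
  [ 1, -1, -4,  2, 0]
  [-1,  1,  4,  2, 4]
J_3(4) ⊕ J_1(4) ⊕ J_1(4)

The characteristic polynomial is
  det(x·I − A) = x^5 - 20*x^4 + 160*x^3 - 640*x^2 + 1280*x - 1024 = (x - 4)^5

Eigenvalues and multiplicities (the geometric multiplicity of λ is n − rank(A − λI), which equals the number of Jordan blocks for λ):
  λ = 4: algebraic multiplicity = 5, geometric multiplicity = 3

Determining the block sizes for each eigenvalue:
  λ = 4: with am = 5 and gm = 3, the partition is not yet determined (e.g. several partitions of 5 into 3 parts exist). Let N = A − (4)·I. Computing rank(N^1) = 2, rank(N^2) = 1, rank(N^3) = 0; the number of blocks of size ≥ j is rank(N^{j−1}) − rank(N^j), giving [3, 1, 1]. So we have 1 block(s) of size 3, 2 block(s) of size 1 → block sizes [3, 1, 1]

Assembling the blocks gives a Jordan form
J =
  [4, 1, 0, 0, 0]
  [0, 4, 1, 0, 0]
  [0, 0, 4, 0, 0]
  [0, 0, 0, 4, 0]
  [0, 0, 0, 0, 4]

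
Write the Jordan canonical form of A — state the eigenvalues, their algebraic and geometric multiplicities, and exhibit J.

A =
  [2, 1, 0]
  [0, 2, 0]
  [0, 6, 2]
J_2(2) ⊕ J_1(2)

The characteristic polynomial is
  det(x·I − A) = x^3 - 6*x^2 + 12*x - 8 = (x - 2)^3

Eigenvalues and multiplicities (the geometric multiplicity of λ is n − rank(A − λI), which equals the number of Jordan blocks for λ):
  λ = 2: algebraic multiplicity = 3, geometric multiplicity = 2

Determining the block sizes for each eigenvalue:
  λ = 2: 2 blocks summing to 3 forces exactly one block of size 2 and the rest size 1 → block sizes [2, 1]

Assembling the blocks gives a Jordan form
J =
  [2, 1, 0]
  [0, 2, 0]
  [0, 0, 2]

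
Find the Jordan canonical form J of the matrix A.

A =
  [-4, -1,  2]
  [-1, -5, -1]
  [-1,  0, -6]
J_3(-5)

The characteristic polynomial is
  det(x·I − A) = x^3 + 15*x^2 + 75*x + 125 = (x + 5)^3

Eigenvalues and multiplicities (the geometric multiplicity of λ is n − rank(A − λI), which equals the number of Jordan blocks for λ):
  λ = -5: algebraic multiplicity = 3, geometric multiplicity = 1

Determining the block sizes for each eigenvalue:
  λ = -5: one block (gm = 1), so the single block has size am = 3 → block sizes [3]

Assembling the blocks gives a Jordan form
J =
  [-5,  1,  0]
  [ 0, -5,  1]
  [ 0,  0, -5]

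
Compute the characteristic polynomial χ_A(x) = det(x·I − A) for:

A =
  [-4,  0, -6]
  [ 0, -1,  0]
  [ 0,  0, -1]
x^3 + 6*x^2 + 9*x + 4

Expanding det(x·I − A) (e.g. by cofactor expansion or by noting that A is similar to its Jordan form J, which has the same characteristic polynomial as A) gives
  χ_A(x) = x^3 + 6*x^2 + 9*x + 4
which factors as (x + 1)^2*(x + 4). The eigenvalues (with algebraic multiplicities) are λ = -4 with multiplicity 1, λ = -1 with multiplicity 2.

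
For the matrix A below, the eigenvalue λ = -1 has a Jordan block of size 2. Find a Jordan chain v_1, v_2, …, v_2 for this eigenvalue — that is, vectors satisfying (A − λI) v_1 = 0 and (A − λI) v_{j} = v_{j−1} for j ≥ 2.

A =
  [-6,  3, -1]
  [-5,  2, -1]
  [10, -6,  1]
A Jordan chain for λ = -1 of length 2:
v_1 = (-5, -5, 10)ᵀ
v_2 = (1, 0, 0)ᵀ

Let N = A − (-1)·I. We want v_2 with N^2 v_2 = 0 but N^1 v_2 ≠ 0; then v_{j-1} := N · v_j for j = 2, …, 2.

Pick v_2 = (1, 0, 0)ᵀ.
Then v_1 = N · v_2 = (-5, -5, 10)ᵀ.

Sanity check: (A − (-1)·I) v_1 = (0, 0, 0)ᵀ = 0. ✓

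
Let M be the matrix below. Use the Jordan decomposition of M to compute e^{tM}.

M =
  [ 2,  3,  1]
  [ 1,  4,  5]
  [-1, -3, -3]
e^{tM} =
  [3*t^2*exp(t)/2 + t*exp(t) + exp(t), 9*t^2*exp(t)/2 + 3*t*exp(t), 6*t^2*exp(t) + t*exp(t)]
  [-t^2*exp(t)/2 + t*exp(t), -3*t^2*exp(t)/2 + 3*t*exp(t) + exp(t), -2*t^2*exp(t) + 5*t*exp(t)]
  [-t*exp(t), -3*t*exp(t), -4*t*exp(t) + exp(t)]

Strategy: write M = P · J · P⁻¹ where J is a Jordan canonical form, so e^{tM} = P · e^{tJ} · P⁻¹, and e^{tJ} can be computed block-by-block.

M has Jordan form
J =
  [1, 1, 0]
  [0, 1, 1]
  [0, 0, 1]
(up to reordering of blocks).

Per-block formulas:
  For a 3×3 Jordan block J_3(1): exp(t · J_3(1)) = e^(1t)·(I + t·N + (t^2/2)·N^2), where N is the 3×3 nilpotent shift.

After assembling e^{tJ} and conjugating by P, we get:

e^{tM} =
  [3*t^2*exp(t)/2 + t*exp(t) + exp(t), 9*t^2*exp(t)/2 + 3*t*exp(t), 6*t^2*exp(t) + t*exp(t)]
  [-t^2*exp(t)/2 + t*exp(t), -3*t^2*exp(t)/2 + 3*t*exp(t) + exp(t), -2*t^2*exp(t) + 5*t*exp(t)]
  [-t*exp(t), -3*t*exp(t), -4*t*exp(t) + exp(t)]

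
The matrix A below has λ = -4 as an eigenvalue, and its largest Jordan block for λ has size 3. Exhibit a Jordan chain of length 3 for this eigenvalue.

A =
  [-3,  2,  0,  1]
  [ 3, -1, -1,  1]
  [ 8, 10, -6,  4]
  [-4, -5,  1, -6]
A Jordan chain for λ = -4 of length 3:
v_1 = (3, 0, 6, -3)ᵀ
v_2 = (1, 3, 8, -4)ᵀ
v_3 = (1, 0, 0, 0)ᵀ

Let N = A − (-4)·I. We want v_3 with N^3 v_3 = 0 but N^2 v_3 ≠ 0; then v_{j-1} := N · v_j for j = 3, …, 2.

Pick v_3 = (1, 0, 0, 0)ᵀ.
Then v_2 = N · v_3 = (1, 3, 8, -4)ᵀ.
Then v_1 = N · v_2 = (3, 0, 6, -3)ᵀ.

Sanity check: (A − (-4)·I) v_1 = (0, 0, 0, 0)ᵀ = 0. ✓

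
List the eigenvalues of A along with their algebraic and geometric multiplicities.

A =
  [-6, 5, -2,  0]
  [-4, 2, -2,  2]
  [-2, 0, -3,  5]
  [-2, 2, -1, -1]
λ = -2: alg = 4, geom = 2

Step 1 — factor the characteristic polynomial to read off the algebraic multiplicities:
  χ_A(x) = (x + 2)^4

Step 2 — compute geometric multiplicities via the rank-nullity identity g(λ) = n − rank(A − λI):
  rank(A − (-2)·I) = 2, so dim ker(A − (-2)·I) = n − 2 = 2

Summary:
  λ = -2: algebraic multiplicity = 4, geometric multiplicity = 2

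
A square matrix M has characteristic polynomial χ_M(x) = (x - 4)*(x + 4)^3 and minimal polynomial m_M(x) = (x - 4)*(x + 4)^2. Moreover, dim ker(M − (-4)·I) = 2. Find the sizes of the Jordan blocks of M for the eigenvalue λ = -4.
Block sizes for λ = -4: [2, 1]

Step 1 — from the characteristic polynomial, algebraic multiplicity of λ = -4 is 3. From dim ker(M − (-4)·I) = 2, there are exactly 2 Jordan blocks for λ = -4.
Step 2 — from the minimal polynomial, the factor (x + 4)^2 tells us the largest block for λ = -4 has size 2.
Step 3 — with total size 3, 2 blocks, and largest block 2, the block sizes (in nonincreasing order) are [2, 1].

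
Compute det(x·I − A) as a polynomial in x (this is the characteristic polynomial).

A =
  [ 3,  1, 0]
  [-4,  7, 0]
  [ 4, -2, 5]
x^3 - 15*x^2 + 75*x - 125

Expanding det(x·I − A) (e.g. by cofactor expansion or by noting that A is similar to its Jordan form J, which has the same characteristic polynomial as A) gives
  χ_A(x) = x^3 - 15*x^2 + 75*x - 125
which factors as (x - 5)^3. The eigenvalues (with algebraic multiplicities) are λ = 5 with multiplicity 3.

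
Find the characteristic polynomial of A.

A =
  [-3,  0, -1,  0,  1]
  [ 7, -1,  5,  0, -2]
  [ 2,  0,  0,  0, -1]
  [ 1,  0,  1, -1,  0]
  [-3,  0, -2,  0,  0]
x^5 + 5*x^4 + 10*x^3 + 10*x^2 + 5*x + 1

Expanding det(x·I − A) (e.g. by cofactor expansion or by noting that A is similar to its Jordan form J, which has the same characteristic polynomial as A) gives
  χ_A(x) = x^5 + 5*x^4 + 10*x^3 + 10*x^2 + 5*x + 1
which factors as (x + 1)^5. The eigenvalues (with algebraic multiplicities) are λ = -1 with multiplicity 5.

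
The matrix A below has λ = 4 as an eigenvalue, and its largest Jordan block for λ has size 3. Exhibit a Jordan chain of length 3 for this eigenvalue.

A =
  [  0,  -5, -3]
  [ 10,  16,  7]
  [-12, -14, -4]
A Jordan chain for λ = 4 of length 3:
v_1 = (2, -4, 4)ᵀ
v_2 = (-4, 10, -12)ᵀ
v_3 = (1, 0, 0)ᵀ

Let N = A − (4)·I. We want v_3 with N^3 v_3 = 0 but N^2 v_3 ≠ 0; then v_{j-1} := N · v_j for j = 3, …, 2.

Pick v_3 = (1, 0, 0)ᵀ.
Then v_2 = N · v_3 = (-4, 10, -12)ᵀ.
Then v_1 = N · v_2 = (2, -4, 4)ᵀ.

Sanity check: (A − (4)·I) v_1 = (0, 0, 0)ᵀ = 0. ✓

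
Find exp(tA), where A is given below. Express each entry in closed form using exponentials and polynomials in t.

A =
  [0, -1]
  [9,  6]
e^{tA} =
  [-3*t*exp(3*t) + exp(3*t), -t*exp(3*t)]
  [9*t*exp(3*t), 3*t*exp(3*t) + exp(3*t)]

Strategy: write A = P · J · P⁻¹ where J is a Jordan canonical form, so e^{tA} = P · e^{tJ} · P⁻¹, and e^{tJ} can be computed block-by-block.

A has Jordan form
J =
  [3, 1]
  [0, 3]
(up to reordering of blocks).

Per-block formulas:
  For a 2×2 Jordan block J_2(3): exp(t · J_2(3)) = e^(3t)·(I + t·N), where N is the 2×2 nilpotent shift.

After assembling e^{tJ} and conjugating by P, we get:

e^{tA} =
  [-3*t*exp(3*t) + exp(3*t), -t*exp(3*t)]
  [9*t*exp(3*t), 3*t*exp(3*t) + exp(3*t)]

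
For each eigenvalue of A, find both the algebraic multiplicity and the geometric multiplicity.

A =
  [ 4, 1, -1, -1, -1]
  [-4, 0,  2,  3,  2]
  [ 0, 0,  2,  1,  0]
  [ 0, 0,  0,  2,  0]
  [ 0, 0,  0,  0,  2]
λ = 2: alg = 5, geom = 3

Step 1 — factor the characteristic polynomial to read off the algebraic multiplicities:
  χ_A(x) = (x - 2)^5

Step 2 — compute geometric multiplicities via the rank-nullity identity g(λ) = n − rank(A − λI):
  rank(A − (2)·I) = 2, so dim ker(A − (2)·I) = n − 2 = 3

Summary:
  λ = 2: algebraic multiplicity = 5, geometric multiplicity = 3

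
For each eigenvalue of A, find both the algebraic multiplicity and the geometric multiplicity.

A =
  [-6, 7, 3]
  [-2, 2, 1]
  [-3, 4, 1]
λ = -1: alg = 3, geom = 1

Step 1 — factor the characteristic polynomial to read off the algebraic multiplicities:
  χ_A(x) = (x + 1)^3

Step 2 — compute geometric multiplicities via the rank-nullity identity g(λ) = n − rank(A − λI):
  rank(A − (-1)·I) = 2, so dim ker(A − (-1)·I) = n − 2 = 1

Summary:
  λ = -1: algebraic multiplicity = 3, geometric multiplicity = 1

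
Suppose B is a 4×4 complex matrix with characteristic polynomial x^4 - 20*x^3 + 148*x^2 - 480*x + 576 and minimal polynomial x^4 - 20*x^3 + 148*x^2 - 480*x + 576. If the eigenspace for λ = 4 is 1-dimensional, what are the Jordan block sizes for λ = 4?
Block sizes for λ = 4: [2]

Step 1 — from the characteristic polynomial, algebraic multiplicity of λ = 4 is 2. From dim ker(B − (4)·I) = 1, there are exactly 1 Jordan blocks for λ = 4.
Step 2 — from the minimal polynomial, the factor (x − 4)^2 tells us the largest block for λ = 4 has size 2.
Step 3 — with total size 2, 1 blocks, and largest block 2, the block sizes (in nonincreasing order) are [2].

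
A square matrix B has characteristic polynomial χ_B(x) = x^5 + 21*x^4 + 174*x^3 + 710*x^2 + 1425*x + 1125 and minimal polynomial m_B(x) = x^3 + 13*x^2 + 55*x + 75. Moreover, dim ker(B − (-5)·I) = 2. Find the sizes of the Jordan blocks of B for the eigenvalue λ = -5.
Block sizes for λ = -5: [2, 1]

Step 1 — from the characteristic polynomial, algebraic multiplicity of λ = -5 is 3. From dim ker(B − (-5)·I) = 2, there are exactly 2 Jordan blocks for λ = -5.
Step 2 — from the minimal polynomial, the factor (x + 5)^2 tells us the largest block for λ = -5 has size 2.
Step 3 — with total size 3, 2 blocks, and largest block 2, the block sizes (in nonincreasing order) are [2, 1].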